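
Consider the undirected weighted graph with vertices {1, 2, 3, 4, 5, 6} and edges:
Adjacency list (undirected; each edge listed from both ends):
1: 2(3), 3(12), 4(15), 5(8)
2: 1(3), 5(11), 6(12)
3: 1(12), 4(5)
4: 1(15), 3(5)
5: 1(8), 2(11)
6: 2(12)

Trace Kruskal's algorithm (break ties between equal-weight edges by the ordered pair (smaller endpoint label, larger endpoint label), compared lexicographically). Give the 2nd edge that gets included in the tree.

3-4

Kruskal's algorithm — process edges by increasing weight (ties by edge label):
1—2 (3): add. Components now {1,2} {3} {4} {5} {6}
3—4 (5): add. Components now {1,2} {3,4} {5} {6}
1—5 (8): add. Components now {1,2,5} {3,4} {6}
2—5 (11): skip — 2 and 5 already connected.
1—3 (12): add. Components now {1,2,3,4,5} {6}
2—6 (12): add. Components now {1,2,3,4,5,6}
The 2nd edge added is 3—4.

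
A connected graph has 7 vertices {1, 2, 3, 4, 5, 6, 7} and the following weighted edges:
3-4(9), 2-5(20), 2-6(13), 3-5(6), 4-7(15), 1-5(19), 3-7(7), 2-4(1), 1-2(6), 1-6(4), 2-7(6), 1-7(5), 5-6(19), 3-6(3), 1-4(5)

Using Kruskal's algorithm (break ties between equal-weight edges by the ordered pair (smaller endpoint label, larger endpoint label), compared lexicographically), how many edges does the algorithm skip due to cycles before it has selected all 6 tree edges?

2

Kruskal: consider edges lightest-first.
2-4 (1): add — endpoints in different components.
3-6 (3): add — endpoints in different components.
1-6 (4): add — endpoints in different components.
1-4 (5): add — endpoints in different components.
1-7 (5): add — endpoints in different components.
1-2 (6): skip — 1 and 2 already connected.
2-7 (6): skip — 2 and 7 already connected.
3-5 (6): add — endpoints in different components.
Edges rejected before the tree was complete: 2.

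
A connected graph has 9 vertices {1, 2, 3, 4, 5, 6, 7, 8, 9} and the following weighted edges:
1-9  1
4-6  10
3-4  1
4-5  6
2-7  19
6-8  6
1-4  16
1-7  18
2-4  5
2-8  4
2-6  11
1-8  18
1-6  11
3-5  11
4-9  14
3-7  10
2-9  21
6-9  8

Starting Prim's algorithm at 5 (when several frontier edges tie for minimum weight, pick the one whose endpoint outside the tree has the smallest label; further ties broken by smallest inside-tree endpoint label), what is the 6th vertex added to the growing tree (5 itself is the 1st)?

6

Grow the tree from 5 using Prim:
Step 1: cheapest edge leaving the tree is 4-5 (6); add 4.
Step 2: cheapest edge leaving the tree is 3-4 (1); add 3.
Step 3: cheapest edge leaving the tree is 2-4 (5); add 2.
Step 4: cheapest edge leaving the tree is 2-8 (4); add 8.
Step 5: cheapest edge leaving the tree is 6-8 (6); add 6.
Step 6: cheapest edge leaving the tree is 6-9 (8); add 9.
Step 7: cheapest edge leaving the tree is 1-9 (1); add 1.
Step 8: cheapest edge leaving the tree is 3-7 (10); add 7.
Vertex order: 5, 4, 3, 2, 8, 6, 9, 1, 7. The 6th vertex is 6.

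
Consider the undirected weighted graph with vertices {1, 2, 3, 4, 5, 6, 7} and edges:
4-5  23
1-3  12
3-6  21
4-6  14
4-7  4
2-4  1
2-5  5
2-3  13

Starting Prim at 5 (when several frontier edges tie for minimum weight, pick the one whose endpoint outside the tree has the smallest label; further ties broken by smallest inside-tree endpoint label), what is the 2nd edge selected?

2-4

Prim's algorithm from 5:
Step 1: cheapest edge leaving the tree is 2-5 (5); add 2.
Step 2: cheapest edge leaving the tree is 2-4 (1); add 4.
Step 3: cheapest edge leaving the tree is 4-7 (4); add 7.
Step 4: cheapest edge leaving the tree is 2-3 (13); add 3.
Step 5: cheapest edge leaving the tree is 1-3 (12); add 1.
Step 6: cheapest edge leaving the tree is 4-6 (14); add 6.
The 2nd edge added is 2-4.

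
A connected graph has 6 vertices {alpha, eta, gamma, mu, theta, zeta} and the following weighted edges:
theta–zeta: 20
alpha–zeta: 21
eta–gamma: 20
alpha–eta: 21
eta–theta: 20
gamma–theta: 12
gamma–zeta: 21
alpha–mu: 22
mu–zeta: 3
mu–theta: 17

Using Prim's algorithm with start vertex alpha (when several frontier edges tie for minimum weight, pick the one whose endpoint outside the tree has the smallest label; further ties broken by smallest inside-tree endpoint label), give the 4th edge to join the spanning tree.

mu-theta

Prim, starting at alpha.
Step 1: frontier [alpha–eta 21, alpha–zeta 21, alpha–mu 22] → take alpha–eta (21); add eta.
Step 2: frontier [alpha–zeta 21, alpha–mu 22, eta–gamma 20, eta–theta 20] → take eta–gamma (20); add gamma.
Step 3: frontier [alpha–zeta 21, alpha–mu 22, eta–theta 20, gamma–theta 12, gamma–zeta 21] → take gamma–theta (12); add theta.
Step 4: frontier [alpha–zeta 21, alpha–mu 22, gamma–zeta 21, mu–theta 17, theta–zeta 20] → take mu–theta (17); add mu.
Step 5: frontier [alpha–zeta 21, gamma–zeta 21, mu–zeta 3, theta–zeta 20] → take mu–zeta (3); add zeta.
The 4th edge added is mu–theta.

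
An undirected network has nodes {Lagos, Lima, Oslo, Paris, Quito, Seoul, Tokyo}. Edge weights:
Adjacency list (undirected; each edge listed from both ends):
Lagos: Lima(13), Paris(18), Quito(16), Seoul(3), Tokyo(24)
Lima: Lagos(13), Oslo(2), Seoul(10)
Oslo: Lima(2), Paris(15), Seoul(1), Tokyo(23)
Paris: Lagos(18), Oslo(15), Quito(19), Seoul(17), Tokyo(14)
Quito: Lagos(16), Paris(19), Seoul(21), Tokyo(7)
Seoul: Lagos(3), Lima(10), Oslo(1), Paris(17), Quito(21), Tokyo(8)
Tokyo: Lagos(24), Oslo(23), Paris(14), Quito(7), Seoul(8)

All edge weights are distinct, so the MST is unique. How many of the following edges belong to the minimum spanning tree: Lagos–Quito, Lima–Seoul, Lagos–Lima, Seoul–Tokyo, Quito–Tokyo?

2

Sort edges by weight, then run Kruskal:
Oslo–Seoul (1): add — endpoints in different components.
Lima–Oslo (2): add — endpoints in different components.
Lagos–Seoul (3): add — endpoints in different components.
Quito–Tokyo (7): add — endpoints in different components.
Seoul–Tokyo (8): add — endpoints in different components.
Lima–Seoul (10): skip — Lima and Seoul already connected.
Lagos–Lima (13): skip — Lima and Lagos already connected.
Paris–Tokyo (14): add — endpoints in different components.
MST edge set: {Oslo–Seoul, Lima–Oslo, Lagos–Seoul, Quito–Tokyo, Seoul–Tokyo, Paris–Tokyo}.
Of the listed edges, {Seoul–Tokyo, Quito–Tokyo} are in the MST → 2.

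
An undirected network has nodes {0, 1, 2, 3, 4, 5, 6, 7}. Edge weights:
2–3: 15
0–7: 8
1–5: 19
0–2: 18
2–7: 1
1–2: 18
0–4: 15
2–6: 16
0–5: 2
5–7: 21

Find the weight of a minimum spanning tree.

Kruskal: consider edges lightest-first.
2–7 (1): add — endpoints in different components.
0–5 (2): add — endpoints in different components.
0–7 (8): add — endpoints in different components.
0–4 (15): add — endpoints in different components.
2–3 (15): add — endpoints in different components.
2–6 (16): add — endpoints in different components.
0–2 (18): skip — 0 and 2 already connected.
1–2 (18): add — endpoints in different components.
MST edges: 2–7, 0–5, 0–7, 0–4, 2–3, 2–6, 1–2; total weight 1+2+8+15+15+16+18 = 75.

75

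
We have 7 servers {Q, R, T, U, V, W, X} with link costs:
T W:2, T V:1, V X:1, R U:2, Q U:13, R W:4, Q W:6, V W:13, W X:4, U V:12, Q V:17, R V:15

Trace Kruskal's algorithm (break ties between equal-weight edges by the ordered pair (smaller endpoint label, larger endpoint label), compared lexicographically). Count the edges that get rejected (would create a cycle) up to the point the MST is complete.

1

Sort edges by weight, then run Kruskal:
T V (1): add. Components now {W} {X} {R} {T,V} {Q} {U}
V X (1): add. Components now {W} {T,V,X} {R} {Q} {U}
R U (2): add. Components now {W} {T,V,X} {R,U} {Q}
T W (2): add. Components now {T,V,W,X} {R,U} {Q}
R W (4): add. Components now {R,T,U,V,W,X} {Q}
W X (4): skip — W and X already connected.
Q W (6): add. Components now {Q,R,T,U,V,W,X}
Edges rejected before the tree was complete: 1.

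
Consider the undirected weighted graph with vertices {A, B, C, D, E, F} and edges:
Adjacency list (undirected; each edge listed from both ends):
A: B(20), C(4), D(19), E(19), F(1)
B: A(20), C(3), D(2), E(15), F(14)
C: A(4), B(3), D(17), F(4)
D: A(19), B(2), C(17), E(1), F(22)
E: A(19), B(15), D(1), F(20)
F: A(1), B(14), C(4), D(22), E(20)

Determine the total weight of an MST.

11

Prim, starting at B.
Step 1: frontier [B—D 2, B—C 3, B—F 14, B—E 15, A—B 20] → take B—D (2); add D.
Step 2: frontier [B—C 3, B—F 14, B—E 15, A—B 20, D—E 1, C—D 17, A—D 19, D—F 22] → take D—E (1); add E.
Step 3: frontier [B—C 3, B—F 14, A—B 20, C—D 17, A—D 19, D—F 22, A—E 19, E—F 20] → take B—C (3); add C.
Step 4: frontier [B—F 14, A—B 20, A—C 4, C—F 4, A—D 19, D—F 22, A—E 19, E—F 20] → take A—C (4); add A.
Step 5: frontier [A—F 1, B—F 14, C—F 4, D—F 22, E—F 20] → take A—F (1); add F.
MST edges: B—D, D—E, B—C, A—C, A—F; total weight 2+1+3+4+1 = 11.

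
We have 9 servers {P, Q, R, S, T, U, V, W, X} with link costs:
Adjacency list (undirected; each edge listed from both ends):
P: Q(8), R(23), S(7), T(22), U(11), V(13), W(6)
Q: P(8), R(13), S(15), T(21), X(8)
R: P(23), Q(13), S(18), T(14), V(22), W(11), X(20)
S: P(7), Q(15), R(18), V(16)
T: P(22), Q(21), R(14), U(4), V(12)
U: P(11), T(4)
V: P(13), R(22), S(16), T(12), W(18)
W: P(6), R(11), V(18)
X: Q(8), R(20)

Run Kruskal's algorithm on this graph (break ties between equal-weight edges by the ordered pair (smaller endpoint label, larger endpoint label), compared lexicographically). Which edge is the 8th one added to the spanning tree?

Kruskal: consider edges lightest-first.
T—U (4): add — endpoints in different components.
P—W (6): add — endpoints in different components.
P—S (7): add — endpoints in different components.
P—Q (8): add — endpoints in different components.
Q—X (8): add — endpoints in different components.
P—U (11): add — endpoints in different components.
R—W (11): add — endpoints in different components.
T—V (12): add — endpoints in different components.
The 8th edge added is T—V.

T-V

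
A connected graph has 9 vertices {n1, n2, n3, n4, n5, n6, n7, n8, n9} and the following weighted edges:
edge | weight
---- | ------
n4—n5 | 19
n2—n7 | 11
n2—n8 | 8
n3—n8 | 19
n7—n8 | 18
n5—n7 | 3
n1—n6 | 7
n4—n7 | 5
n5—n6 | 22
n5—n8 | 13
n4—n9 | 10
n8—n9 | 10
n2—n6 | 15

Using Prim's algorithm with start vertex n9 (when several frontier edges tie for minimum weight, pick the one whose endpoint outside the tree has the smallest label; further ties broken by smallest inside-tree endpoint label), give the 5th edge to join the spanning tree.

n2-n8

Prim, starting at n9.
Step 1: frontier [n4—n9 10, n8—n9 10] → take n4—n9 (10); add n4.
Step 2: frontier [n4—n7 5, n4—n5 19, n8—n9 10] → take n4—n7 (5); add n7.
Step 3: frontier [n4—n5 19, n5—n7 3, n2—n7 11, n7—n8 18, n8—n9 10] → take n5—n7 (3); add n5.
Step 4: frontier [n5—n8 13, n5—n6 22, n2—n7 11, n7—n8 18, n8—n9 10] → take n8—n9 (10); add n8.
Step 5: frontier [n5—n6 22, n2—n7 11, n2—n8 8, n3—n8 19] → take n2—n8 (8); add n2.
Step 6: frontier [n2—n6 15, n5—n6 22, n3—n8 19] → take n2—n6 (15); add n6.
Step 7: frontier [n1—n6 7, n3—n8 19] → take n1—n6 (7); add n1.
Step 8: frontier [n3—n8 19] → take n3—n8 (19); add n3.
The 5th edge added is n2—n8.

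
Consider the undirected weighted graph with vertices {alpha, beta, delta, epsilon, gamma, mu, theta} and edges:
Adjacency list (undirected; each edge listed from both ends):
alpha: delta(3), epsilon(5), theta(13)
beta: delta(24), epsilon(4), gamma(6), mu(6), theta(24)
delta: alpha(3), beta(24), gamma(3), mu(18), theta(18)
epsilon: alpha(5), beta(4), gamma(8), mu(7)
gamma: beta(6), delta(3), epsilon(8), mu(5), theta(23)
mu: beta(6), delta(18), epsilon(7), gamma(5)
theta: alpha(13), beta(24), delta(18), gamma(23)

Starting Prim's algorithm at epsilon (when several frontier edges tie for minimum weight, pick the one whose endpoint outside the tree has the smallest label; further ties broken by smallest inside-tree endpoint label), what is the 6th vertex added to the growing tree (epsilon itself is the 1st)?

mu

Prim's algorithm from epsilon:
Step 1: cheapest edge leaving the tree is beta–epsilon (4); add beta.
Step 2: cheapest edge leaving the tree is alpha–epsilon (5); add alpha.
Step 3: cheapest edge leaving the tree is alpha–delta (3); add delta.
Step 4: cheapest edge leaving the tree is delta–gamma (3); add gamma.
Step 5: cheapest edge leaving the tree is gamma–mu (5); add mu.
Step 6: cheapest edge leaving the tree is alpha–theta (13); add theta.
Vertex order: epsilon, beta, alpha, delta, gamma, mu, theta. The 6th vertex is mu.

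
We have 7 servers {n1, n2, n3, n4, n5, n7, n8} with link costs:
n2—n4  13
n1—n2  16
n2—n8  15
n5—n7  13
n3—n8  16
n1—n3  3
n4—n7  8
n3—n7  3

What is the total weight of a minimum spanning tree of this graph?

Kruskal's algorithm — process edges by increasing weight (ties by edge label):
n1—n3 (3): add. Components now {n8} {n1,n3} {n4} {n2} {n5} {n7}
n3—n7 (3): add. Components now {n8} {n1,n3,n7} {n4} {n2} {n5}
n4—n7 (8): add. Components now {n8} {n1,n3,n4,n7} {n2} {n5}
n2—n4 (13): add. Components now {n8} {n1,n2,n3,n4,n7} {n5}
n5—n7 (13): add. Components now {n8} {n1,n2,n3,n4,n5,n7}
n2—n8 (15): add. Components now {n1,n2,n3,n4,n5,n7,n8}
MST edges: n1—n3, n3—n7, n4—n7, n2—n4, n5—n7, n2—n8; total weight 3+3+8+13+13+15 = 55.

55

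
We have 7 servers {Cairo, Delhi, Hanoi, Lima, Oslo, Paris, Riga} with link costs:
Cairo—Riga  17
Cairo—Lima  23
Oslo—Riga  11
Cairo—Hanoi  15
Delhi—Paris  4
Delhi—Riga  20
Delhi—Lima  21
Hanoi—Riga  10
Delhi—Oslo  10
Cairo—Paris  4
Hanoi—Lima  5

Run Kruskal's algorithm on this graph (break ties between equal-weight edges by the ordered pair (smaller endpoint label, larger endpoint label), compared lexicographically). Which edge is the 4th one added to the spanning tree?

Sort edges by weight, then run Kruskal:
Cairo—Paris (4): add — endpoints in different components.
Delhi—Paris (4): add — endpoints in different components.
Hanoi—Lima (5): add — endpoints in different components.
Delhi—Oslo (10): add — endpoints in different components.
Hanoi—Riga (10): add — endpoints in different components.
Oslo—Riga (11): add — endpoints in different components.
The 4th edge added is Delhi—Oslo.

Delhi-Oslo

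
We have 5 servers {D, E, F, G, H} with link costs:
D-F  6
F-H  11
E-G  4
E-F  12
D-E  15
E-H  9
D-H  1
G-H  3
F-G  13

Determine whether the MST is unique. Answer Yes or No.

Sort edges by weight, then run Kruskal:
D-H (1): add — endpoints in different components.
G-H (3): add — endpoints in different components.
E-G (4): add — endpoints in different components.
D-F (6): add — endpoints in different components.
Every non-tree edge has weight strictly greater than the heaviest edge on the tree path between its endpoints, so the MST is unique.

Yes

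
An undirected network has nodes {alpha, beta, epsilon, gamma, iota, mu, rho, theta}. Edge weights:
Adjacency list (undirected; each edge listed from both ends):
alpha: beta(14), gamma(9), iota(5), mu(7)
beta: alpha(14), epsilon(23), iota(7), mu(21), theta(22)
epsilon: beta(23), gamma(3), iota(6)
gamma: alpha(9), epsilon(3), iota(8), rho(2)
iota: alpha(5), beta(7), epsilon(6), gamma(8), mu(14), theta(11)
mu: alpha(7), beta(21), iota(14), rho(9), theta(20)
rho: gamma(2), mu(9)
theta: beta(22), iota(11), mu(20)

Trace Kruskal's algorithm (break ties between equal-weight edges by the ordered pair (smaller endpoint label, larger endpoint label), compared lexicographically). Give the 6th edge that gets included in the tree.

Sort edges by weight, then run Kruskal:
gamma-rho (2): add — endpoints in different components.
epsilon-gamma (3): add — endpoints in different components.
alpha-iota (5): add — endpoints in different components.
epsilon-iota (6): add — endpoints in different components.
alpha-mu (7): add — endpoints in different components.
beta-iota (7): add — endpoints in different components.
gamma-iota (8): skip — iota and gamma already connected.
alpha-gamma (9): skip — alpha and gamma already connected.
mu-rho (9): skip — mu and rho already connected.
iota-theta (11): add — endpoints in different components.
The 6th edge added is beta-iota.

beta-iota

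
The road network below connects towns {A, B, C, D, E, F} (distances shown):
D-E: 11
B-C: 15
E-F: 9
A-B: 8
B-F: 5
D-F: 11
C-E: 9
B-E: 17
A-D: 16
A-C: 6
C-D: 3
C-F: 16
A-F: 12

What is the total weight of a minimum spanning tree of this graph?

31

Kruskal: consider edges lightest-first.
C-D (3): add — endpoints in different components.
B-F (5): add — endpoints in different components.
A-C (6): add — endpoints in different components.
A-B (8): add — endpoints in different components.
C-E (9): add — endpoints in different components.
MST edges: C-D, B-F, A-C, A-B, C-E; total weight 3+5+6+8+9 = 31.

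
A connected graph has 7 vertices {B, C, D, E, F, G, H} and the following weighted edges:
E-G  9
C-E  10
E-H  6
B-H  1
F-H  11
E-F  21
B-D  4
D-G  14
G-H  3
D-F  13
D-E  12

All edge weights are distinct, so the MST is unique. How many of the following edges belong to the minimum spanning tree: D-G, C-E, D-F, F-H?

2

Kruskal: consider edges lightest-first.
B-H (1): add. Components now {B,H} {C} {D} {E} {F} {G}
G-H (3): add. Components now {B,G,H} {C} {D} {E} {F}
B-D (4): add. Components now {B,D,G,H} {C} {E} {F}
E-H (6): add. Components now {B,D,E,G,H} {C} {F}
E-G (9): skip — E and G already connected.
C-E (10): add. Components now {B,C,D,E,G,H} {F}
F-H (11): add. Components now {B,C,D,E,F,G,H}
MST edge set: {B-H, G-H, B-D, E-H, C-E, F-H}.
Of the listed edges, {C-E, F-H} are in the MST → 2.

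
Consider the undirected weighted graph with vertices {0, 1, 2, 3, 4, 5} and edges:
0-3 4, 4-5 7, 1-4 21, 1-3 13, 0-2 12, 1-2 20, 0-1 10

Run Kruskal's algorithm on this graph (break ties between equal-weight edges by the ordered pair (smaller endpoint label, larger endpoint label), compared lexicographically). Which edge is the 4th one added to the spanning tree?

Kruskal: consider edges lightest-first.
0-3 (4): add. Components now {0,3} {1} {2} {4} {5}
4-5 (7): add. Components now {0,3} {1} {2} {4,5}
0-1 (10): add. Components now {0,1,3} {2} {4,5}
0-2 (12): add. Components now {0,1,2,3} {4,5}
1-3 (13): skip — 1 and 3 already connected.
1-2 (20): skip — 1 and 2 already connected.
1-4 (21): add. Components now {0,1,2,3,4,5}
The 4th edge added is 0-2.

0-2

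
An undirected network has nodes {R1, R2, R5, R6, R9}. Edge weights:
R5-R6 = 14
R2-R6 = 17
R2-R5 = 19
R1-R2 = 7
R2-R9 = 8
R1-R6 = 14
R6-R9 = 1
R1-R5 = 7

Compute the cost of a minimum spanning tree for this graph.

Kruskal's algorithm — process edges by increasing weight (ties by edge label):
R6-R9 (1): add. Components now {R5} {R6,R9} {R2} {R1}
R1-R2 (7): add. Components now {R5} {R6,R9} {R1,R2}
R1-R5 (7): add. Components now {R1,R2,R5} {R6,R9}
R2-R9 (8): add. Components now {R1,R2,R5,R6,R9}
MST edges: R6-R9, R1-R2, R1-R5, R2-R9; total weight 1+7+7+8 = 23.

23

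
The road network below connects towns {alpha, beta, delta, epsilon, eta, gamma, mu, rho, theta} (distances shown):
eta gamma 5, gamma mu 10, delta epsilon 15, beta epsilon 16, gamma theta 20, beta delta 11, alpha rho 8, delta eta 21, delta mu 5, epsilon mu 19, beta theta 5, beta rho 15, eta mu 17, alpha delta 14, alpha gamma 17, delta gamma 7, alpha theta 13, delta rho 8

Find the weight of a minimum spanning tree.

Kruskal's algorithm — process edges by increasing weight (ties by edge label):
beta theta (5): add — endpoints in different components.
delta mu (5): add — endpoints in different components.
eta gamma (5): add — endpoints in different components.
delta gamma (7): add — endpoints in different components.
alpha rho (8): add — endpoints in different components.
delta rho (8): add — endpoints in different components.
gamma mu (10): skip — gamma and mu already connected.
beta delta (11): add — endpoints in different components.
alpha theta (13): skip — alpha and theta already connected.
alpha delta (14): skip — alpha and delta already connected.
beta rho (15): skip — beta and rho already connected.
delta epsilon (15): add — endpoints in different components.
MST edges: beta theta, delta mu, eta gamma, delta gamma, alpha rho, delta rho, beta delta, delta epsilon; total weight 5+5+5+7+8+8+11+15 = 64.

64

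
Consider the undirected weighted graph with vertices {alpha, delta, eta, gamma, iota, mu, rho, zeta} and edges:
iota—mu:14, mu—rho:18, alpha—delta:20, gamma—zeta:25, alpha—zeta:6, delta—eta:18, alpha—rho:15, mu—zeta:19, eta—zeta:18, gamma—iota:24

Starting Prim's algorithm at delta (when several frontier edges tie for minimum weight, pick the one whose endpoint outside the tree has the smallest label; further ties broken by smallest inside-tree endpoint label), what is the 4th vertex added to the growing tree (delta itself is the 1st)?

Prim's algorithm from delta:
Step 1: cheapest edge leaving the tree is delta—eta (18); add eta.
Step 2: cheapest edge leaving the tree is eta—zeta (18); add zeta.
Step 3: cheapest edge leaving the tree is alpha—zeta (6); add alpha.
Step 4: cheapest edge leaving the tree is alpha—rho (15); add rho.
Step 5: cheapest edge leaving the tree is mu—rho (18); add mu.
Step 6: cheapest edge leaving the tree is iota—mu (14); add iota.
Step 7: cheapest edge leaving the tree is gamma—iota (24); add gamma.
Vertex order: delta, eta, zeta, alpha, rho, mu, iota, gamma. The 4th vertex is alpha.

alpha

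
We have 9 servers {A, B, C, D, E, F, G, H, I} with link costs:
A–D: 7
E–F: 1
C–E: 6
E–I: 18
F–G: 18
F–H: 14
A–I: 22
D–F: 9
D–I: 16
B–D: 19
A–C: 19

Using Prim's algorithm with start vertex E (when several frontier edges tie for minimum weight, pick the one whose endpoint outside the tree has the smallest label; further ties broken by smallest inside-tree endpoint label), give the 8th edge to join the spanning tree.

B-D

Prim, starting at E.
Step 1: frontier [E–F 1, C–E 6, E–I 18] → take E–F (1); add F.
Step 2: frontier [C–E 6, E–I 18, D–F 9, F–H 14, F–G 18] → take C–E (6); add C.
Step 3: frontier [A–C 19, E–I 18, D–F 9, F–H 14, F–G 18] → take D–F (9); add D.
Step 4: frontier [A–C 19, A–D 7, D–I 16, B–D 19, E–I 18, F–H 14, F–G 18] → take A–D (7); add A.
Step 5: frontier [A–I 22, D–I 16, B–D 19, E–I 18, F–H 14, F–G 18] → take F–H (14); add H.
Step 6: frontier [A–I 22, D–I 16, B–D 19, E–I 18, F–G 18] → take D–I (16); add I.
Step 7: frontier [B–D 19, F–G 18] → take F–G (18); add G.
Step 8: frontier [B–D 19] → take B–D (19); add B.
The 8th edge added is B–D.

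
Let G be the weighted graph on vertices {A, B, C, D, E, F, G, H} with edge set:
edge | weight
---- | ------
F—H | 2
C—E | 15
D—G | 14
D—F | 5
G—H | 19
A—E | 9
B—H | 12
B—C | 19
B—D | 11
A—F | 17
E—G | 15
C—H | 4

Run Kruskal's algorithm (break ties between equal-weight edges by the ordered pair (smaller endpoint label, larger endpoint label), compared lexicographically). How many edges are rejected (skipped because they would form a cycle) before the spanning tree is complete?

1

Kruskal's algorithm — process edges by increasing weight (ties by edge label):
F—H (2): add — endpoints in different components.
C—H (4): add — endpoints in different components.
D—F (5): add — endpoints in different components.
A—E (9): add — endpoints in different components.
B—D (11): add — endpoints in different components.
B—H (12): skip — B and H already connected.
D—G (14): add — endpoints in different components.
C—E (15): add — endpoints in different components.
Edges rejected before the tree was complete: 1.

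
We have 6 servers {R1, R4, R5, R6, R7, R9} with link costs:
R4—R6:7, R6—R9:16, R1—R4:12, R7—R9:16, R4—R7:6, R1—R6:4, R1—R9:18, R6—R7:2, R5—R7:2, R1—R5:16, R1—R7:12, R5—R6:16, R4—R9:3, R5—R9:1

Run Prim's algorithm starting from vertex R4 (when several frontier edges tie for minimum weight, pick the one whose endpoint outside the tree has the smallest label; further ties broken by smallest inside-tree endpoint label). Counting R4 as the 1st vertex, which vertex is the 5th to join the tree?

R6

Grow the tree from R4 using Prim:
Step 1: frontier [R4—R9 3, R4—R7 6, R4—R6 7, R1—R4 12] → take R4—R9 (3); add R9.
Step 2: frontier [R4—R7 6, R4—R6 7, R1—R4 12, R5—R9 1, R6—R9 16, R7—R9 16, R1—R9 18] → take R5—R9 (1); add R5.
Step 3: frontier [R4—R7 6, R4—R6 7, R1—R4 12, R5—R7 2, R1—R5 16, R5—R6 16, R6—R9 16, R7—R9 16, R1—R9 18] → take R5—R7 (2); add R7.
Step 4: frontier [R4—R6 7, R1—R4 12, R1—R5 16, R5—R6 16, R6—R7 2, R1—R7 12, R6—R9 16, R1—R9 18] → take R6—R7 (2); add R6.
Step 5: frontier [R1—R4 12, R1—R5 16, R1—R6 4, R1—R7 12, R1—R9 18] → take R1—R6 (4); add R1.
Vertex order: R4, R9, R5, R7, R6, R1. The 5th vertex is R6.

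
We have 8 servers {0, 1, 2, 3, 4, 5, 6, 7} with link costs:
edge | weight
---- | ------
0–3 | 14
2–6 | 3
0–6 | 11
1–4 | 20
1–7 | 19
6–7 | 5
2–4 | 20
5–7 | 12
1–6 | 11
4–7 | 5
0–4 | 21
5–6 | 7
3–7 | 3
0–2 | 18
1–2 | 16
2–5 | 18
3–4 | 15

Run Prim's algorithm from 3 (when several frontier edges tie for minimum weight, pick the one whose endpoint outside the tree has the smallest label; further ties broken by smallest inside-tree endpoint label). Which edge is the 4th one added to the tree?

2-6

Grow the tree from 3 using Prim:
Step 1: cheapest edge leaving the tree is 3–7 (3); add 7.
Step 2: cheapest edge leaving the tree is 4–7 (5); add 4.
Step 3: cheapest edge leaving the tree is 6–7 (5); add 6.
Step 4: cheapest edge leaving the tree is 2–6 (3); add 2.
Step 5: cheapest edge leaving the tree is 5–6 (7); add 5.
Step 6: cheapest edge leaving the tree is 0–6 (11); add 0.
Step 7: cheapest edge leaving the tree is 1–6 (11); add 1.
The 4th edge added is 2–6.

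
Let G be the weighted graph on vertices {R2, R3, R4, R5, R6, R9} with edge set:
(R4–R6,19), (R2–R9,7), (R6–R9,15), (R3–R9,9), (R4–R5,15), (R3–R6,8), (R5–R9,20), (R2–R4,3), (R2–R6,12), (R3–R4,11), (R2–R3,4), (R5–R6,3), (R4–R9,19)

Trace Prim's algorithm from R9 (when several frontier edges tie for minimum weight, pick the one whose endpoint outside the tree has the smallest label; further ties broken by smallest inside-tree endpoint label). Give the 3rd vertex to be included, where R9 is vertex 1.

R4

Prim's algorithm from R9:
Step 1: frontier [R2–R9 7, R3–R9 9, R6–R9 15, R4–R9 19, R5–R9 20] → take R2–R9 (7); add R2.
Step 2: frontier [R2–R4 3, R2–R3 4, R2–R6 12, R3–R9 9, R6–R9 15, R4–R9 19, R5–R9 20] → take R2–R4 (3); add R4.
Step 3: frontier [R2–R3 4, R2–R6 12, R3–R4 11, R4–R5 15, R4–R6 19, R3–R9 9, R6–R9 15, R5–R9 20] → take R2–R3 (4); add R3.
Step 4: frontier [R2–R6 12, R3–R6 8, R4–R5 15, R4–R6 19, R6–R9 15, R5–R9 20] → take R3–R6 (8); add R6.
Step 5: frontier [R4–R5 15, R5–R6 3, R5–R9 20] → take R5–R6 (3); add R5.
Vertex order: R9, R2, R4, R3, R6, R5. The 3rd vertex is R4.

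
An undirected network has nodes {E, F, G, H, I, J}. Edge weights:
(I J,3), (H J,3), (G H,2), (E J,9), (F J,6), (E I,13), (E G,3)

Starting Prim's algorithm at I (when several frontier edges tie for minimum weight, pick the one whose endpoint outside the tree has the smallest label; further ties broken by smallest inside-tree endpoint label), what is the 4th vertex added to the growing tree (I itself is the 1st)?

G

Prim, starting at I.
Step 1: frontier [I J 3, E I 13] → take I J (3); add J.
Step 2: frontier [E I 13, H J 3, F J 6, E J 9] → take H J (3); add H.
Step 3: frontier [G H 2, E I 13, F J 6, E J 9] → take G H (2); add G.
Step 4: frontier [E G 3, E I 13, F J 6, E J 9] → take E G (3); add E.
Step 5: frontier [F J 6] → take F J (6); add F.
Vertex order: I, J, H, G, E, F. The 4th vertex is G.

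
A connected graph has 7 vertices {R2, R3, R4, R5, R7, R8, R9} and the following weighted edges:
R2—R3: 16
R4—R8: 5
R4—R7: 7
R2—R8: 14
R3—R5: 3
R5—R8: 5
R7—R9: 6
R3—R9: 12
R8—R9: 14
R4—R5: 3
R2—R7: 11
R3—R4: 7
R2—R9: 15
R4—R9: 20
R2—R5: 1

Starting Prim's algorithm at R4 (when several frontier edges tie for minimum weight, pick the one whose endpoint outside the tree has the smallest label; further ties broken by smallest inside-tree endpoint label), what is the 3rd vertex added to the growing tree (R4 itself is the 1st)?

Prim's algorithm from R4:
Step 1: cheapest edge leaving the tree is R4—R5 (3); add R5.
Step 2: cheapest edge leaving the tree is R2—R5 (1); add R2.
Step 3: cheapest edge leaving the tree is R3—R5 (3); add R3.
Step 4: cheapest edge leaving the tree is R4—R8 (5); add R8.
Step 5: cheapest edge leaving the tree is R4—R7 (7); add R7.
Step 6: cheapest edge leaving the tree is R7—R9 (6); add R9.
Vertex order: R4, R5, R2, R3, R8, R7, R9. The 3rd vertex is R2.

R2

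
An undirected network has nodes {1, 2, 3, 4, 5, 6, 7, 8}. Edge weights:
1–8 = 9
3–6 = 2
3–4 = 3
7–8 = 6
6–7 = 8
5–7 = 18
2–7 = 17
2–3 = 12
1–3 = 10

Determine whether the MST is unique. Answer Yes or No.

Yes

Sort edges by weight, then run Kruskal:
3–6 (2): add — endpoints in different components.
3–4 (3): add — endpoints in different components.
7–8 (6): add — endpoints in different components.
6–7 (8): add — endpoints in different components.
1–8 (9): add — endpoints in different components.
1–3 (10): skip — 1 and 3 already connected.
2–3 (12): add — endpoints in different components.
2–7 (17): skip — 2 and 7 already connected.
5–7 (18): add — endpoints in different components.
Every non-tree edge has weight strictly greater than the heaviest edge on the tree path between its endpoints, so the MST is unique.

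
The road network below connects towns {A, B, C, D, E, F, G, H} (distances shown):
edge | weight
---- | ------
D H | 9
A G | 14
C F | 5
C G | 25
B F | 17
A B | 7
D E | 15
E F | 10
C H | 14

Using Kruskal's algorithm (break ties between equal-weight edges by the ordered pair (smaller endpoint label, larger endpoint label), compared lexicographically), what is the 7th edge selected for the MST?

Sort edges by weight, then run Kruskal:
C F (5): add — endpoints in different components.
A B (7): add — endpoints in different components.
D H (9): add — endpoints in different components.
E F (10): add — endpoints in different components.
A G (14): add — endpoints in different components.
C H (14): add — endpoints in different components.
D E (15): skip — D and E already connected.
B F (17): add — endpoints in different components.
The 7th edge added is B F.

B-F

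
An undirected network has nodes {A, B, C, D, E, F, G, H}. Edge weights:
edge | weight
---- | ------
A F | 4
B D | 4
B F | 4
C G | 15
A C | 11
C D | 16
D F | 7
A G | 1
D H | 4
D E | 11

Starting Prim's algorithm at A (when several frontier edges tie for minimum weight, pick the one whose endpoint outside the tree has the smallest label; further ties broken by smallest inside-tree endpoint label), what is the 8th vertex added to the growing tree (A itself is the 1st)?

E

Grow the tree from A using Prim:
Step 1: frontier [A G 1, A F 4, A C 11] → take A G (1); add G.
Step 2: frontier [A F 4, A C 11, C G 15] → take A F (4); add F.
Step 3: frontier [A C 11, B F 4, D F 7, C G 15] → take B F (4); add B.
Step 4: frontier [A C 11, B D 4, D F 7, C G 15] → take B D (4); add D.
Step 5: frontier [A C 11, D H 4, D E 11, C D 16, C G 15] → take D H (4); add H.
Step 6: frontier [A C 11, D E 11, C D 16, C G 15] → take A C (11); add C.
Step 7: frontier [D E 11] → take D E (11); add E.
Vertex order: A, G, F, B, D, H, C, E. The 8th vertex is E.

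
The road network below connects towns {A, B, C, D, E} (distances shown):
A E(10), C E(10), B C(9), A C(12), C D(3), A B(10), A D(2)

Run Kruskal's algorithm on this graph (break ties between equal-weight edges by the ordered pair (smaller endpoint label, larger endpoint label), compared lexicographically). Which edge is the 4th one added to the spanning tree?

A-E

Kruskal: consider edges lightest-first.
A D (2): add. Components now {A,D} {B} {C} {E}
C D (3): add. Components now {A,C,D} {B} {E}
B C (9): add. Components now {A,B,C,D} {E}
A B (10): skip — A and B already connected.
A E (10): add. Components now {A,B,C,D,E}
The 4th edge added is A E.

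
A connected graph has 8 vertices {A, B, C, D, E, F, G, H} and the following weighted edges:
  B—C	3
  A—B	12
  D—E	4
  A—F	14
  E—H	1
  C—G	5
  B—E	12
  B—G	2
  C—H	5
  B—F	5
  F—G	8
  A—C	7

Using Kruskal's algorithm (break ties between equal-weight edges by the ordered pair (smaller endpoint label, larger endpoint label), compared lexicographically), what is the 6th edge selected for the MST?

Sort edges by weight, then run Kruskal:
E—H (1): add — endpoints in different components.
B—G (2): add — endpoints in different components.
B—C (3): add — endpoints in different components.
D—E (4): add — endpoints in different components.
B—F (5): add — endpoints in different components.
C—G (5): skip — C and G already connected.
C—H (5): add — endpoints in different components.
A—C (7): add — endpoints in different components.
The 6th edge added is C—H.

C-H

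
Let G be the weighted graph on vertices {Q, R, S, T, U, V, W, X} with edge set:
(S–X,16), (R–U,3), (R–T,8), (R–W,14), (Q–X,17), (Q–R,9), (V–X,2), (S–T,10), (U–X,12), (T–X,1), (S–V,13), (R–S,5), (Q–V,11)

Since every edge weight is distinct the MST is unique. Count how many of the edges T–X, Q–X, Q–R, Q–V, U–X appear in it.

2

Sort edges by weight, then run Kruskal:
T–X (1): add — endpoints in different components.
V–X (2): add — endpoints in different components.
R–U (3): add — endpoints in different components.
R–S (5): add — endpoints in different components.
R–T (8): add — endpoints in different components.
Q–R (9): add — endpoints in different components.
S–T (10): skip — T and S already connected.
Q–V (11): skip — Q and V already connected.
U–X (12): skip — X and U already connected.
S–V (13): skip — S and V already connected.
R–W (14): add — endpoints in different components.
MST edge set: {T–X, V–X, R–U, R–S, R–T, Q–R, R–W}.
Of the listed edges, {T–X, Q–R} are in the MST → 2.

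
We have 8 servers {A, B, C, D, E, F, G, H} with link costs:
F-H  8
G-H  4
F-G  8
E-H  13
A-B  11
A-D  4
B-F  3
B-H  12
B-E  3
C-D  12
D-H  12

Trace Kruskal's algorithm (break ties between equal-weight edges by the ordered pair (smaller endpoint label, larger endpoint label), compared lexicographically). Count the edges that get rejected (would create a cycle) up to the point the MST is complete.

Kruskal: consider edges lightest-first.
B-E (3): add — endpoints in different components.
B-F (3): add — endpoints in different components.
A-D (4): add — endpoints in different components.
G-H (4): add — endpoints in different components.
F-G (8): add — endpoints in different components.
F-H (8): skip — F and H already connected.
A-B (11): add — endpoints in different components.
B-H (12): skip — B and H already connected.
C-D (12): add — endpoints in different components.
Edges rejected before the tree was complete: 2.

2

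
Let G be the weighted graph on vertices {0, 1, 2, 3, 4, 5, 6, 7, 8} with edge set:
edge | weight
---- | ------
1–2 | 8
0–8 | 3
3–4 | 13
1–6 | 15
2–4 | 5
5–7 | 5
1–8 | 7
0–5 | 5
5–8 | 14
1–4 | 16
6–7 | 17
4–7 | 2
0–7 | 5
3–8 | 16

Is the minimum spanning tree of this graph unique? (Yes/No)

No

Kruskal: consider edges lightest-first.
4–7 (2): add — endpoints in different components.
0–8 (3): add — endpoints in different components.
0–5 (5): add — endpoints in different components.
0–7 (5): add — endpoints in different components.
2–4 (5): add — endpoints in different components.
5–7 (5): skip — 5 and 7 already connected.
1–8 (7): add — endpoints in different components.
1–2 (8): skip — 1 and 2 already connected.
3–4 (13): add — endpoints in different components.
5–8 (14): skip — 5 and 8 already connected.
1–6 (15): add — endpoints in different components.
Non-tree edge 5–7 has weight 5, equal to the heaviest edge on its tree cycle — swapping gives another MST of the same weight. Not unique.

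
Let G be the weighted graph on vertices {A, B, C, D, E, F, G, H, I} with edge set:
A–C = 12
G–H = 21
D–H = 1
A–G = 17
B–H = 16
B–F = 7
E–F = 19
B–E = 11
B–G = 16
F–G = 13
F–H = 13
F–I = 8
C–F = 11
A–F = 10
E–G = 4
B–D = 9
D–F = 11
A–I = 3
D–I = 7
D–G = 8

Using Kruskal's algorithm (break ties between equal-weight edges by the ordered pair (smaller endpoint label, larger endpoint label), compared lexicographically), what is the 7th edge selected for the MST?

Kruskal: consider edges lightest-first.
D–H (1): add — endpoints in different components.
A–I (3): add — endpoints in different components.
E–G (4): add — endpoints in different components.
B–F (7): add — endpoints in different components.
D–I (7): add — endpoints in different components.
D–G (8): add — endpoints in different components.
F–I (8): add — endpoints in different components.
B–D (9): skip — B and D already connected.
A–F (10): skip — A and F already connected.
B–E (11): skip — B and E already connected.
C–F (11): add — endpoints in different components.
The 7th edge added is F–I.

F-I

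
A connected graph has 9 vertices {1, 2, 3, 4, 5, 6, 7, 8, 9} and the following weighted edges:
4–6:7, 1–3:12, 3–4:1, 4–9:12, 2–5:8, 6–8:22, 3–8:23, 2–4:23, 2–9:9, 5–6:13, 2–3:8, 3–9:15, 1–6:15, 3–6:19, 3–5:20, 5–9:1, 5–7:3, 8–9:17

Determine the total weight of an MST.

Prim's algorithm from 2:
Step 1: cheapest edge leaving the tree is 2–3 (8); add 3.
Step 2: cheapest edge leaving the tree is 3–4 (1); add 4.
Step 3: cheapest edge leaving the tree is 4–6 (7); add 6.
Step 4: cheapest edge leaving the tree is 2–5 (8); add 5.
Step 5: cheapest edge leaving the tree is 5–9 (1); add 9.
Step 6: cheapest edge leaving the tree is 5–7 (3); add 7.
Step 7: cheapest edge leaving the tree is 1–3 (12); add 1.
Step 8: cheapest edge leaving the tree is 8–9 (17); add 8.
MST edges: 2–3, 3–4, 4–6, 2–5, 5–9, 5–7, 1–3, 8–9; total weight 8+1+7+8+1+3+12+17 = 57.

57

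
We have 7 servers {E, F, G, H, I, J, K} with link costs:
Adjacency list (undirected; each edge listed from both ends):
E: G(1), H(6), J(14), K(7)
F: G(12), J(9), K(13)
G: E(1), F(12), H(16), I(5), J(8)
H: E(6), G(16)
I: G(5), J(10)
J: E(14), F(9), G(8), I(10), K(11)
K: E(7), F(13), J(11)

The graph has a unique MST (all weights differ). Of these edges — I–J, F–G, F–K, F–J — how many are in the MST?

Sort edges by weight, then run Kruskal:
E–G (1): add — endpoints in different components.
G–I (5): add — endpoints in different components.
E–H (6): add — endpoints in different components.
E–K (7): add — endpoints in different components.
G–J (8): add — endpoints in different components.
F–J (9): add — endpoints in different components.
MST edge set: {E–G, G–I, E–H, E–K, G–J, F–J}.
Of the listed edges, {F–J} are in the MST → 1.

1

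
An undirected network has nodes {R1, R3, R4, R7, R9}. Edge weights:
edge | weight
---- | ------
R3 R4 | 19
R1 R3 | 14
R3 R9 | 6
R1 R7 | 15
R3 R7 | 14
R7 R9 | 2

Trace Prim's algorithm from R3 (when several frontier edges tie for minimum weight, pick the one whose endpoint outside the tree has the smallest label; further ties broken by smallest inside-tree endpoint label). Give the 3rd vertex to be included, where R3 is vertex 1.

R7

Prim's algorithm from R3:
Step 1: cheapest edge leaving the tree is R3 R9 (6); add R9.
Step 2: cheapest edge leaving the tree is R7 R9 (2); add R7.
Step 3: cheapest edge leaving the tree is R1 R3 (14); add R1.
Step 4: cheapest edge leaving the tree is R3 R4 (19); add R4.
Vertex order: R3, R9, R7, R1, R4. The 3rd vertex is R7.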